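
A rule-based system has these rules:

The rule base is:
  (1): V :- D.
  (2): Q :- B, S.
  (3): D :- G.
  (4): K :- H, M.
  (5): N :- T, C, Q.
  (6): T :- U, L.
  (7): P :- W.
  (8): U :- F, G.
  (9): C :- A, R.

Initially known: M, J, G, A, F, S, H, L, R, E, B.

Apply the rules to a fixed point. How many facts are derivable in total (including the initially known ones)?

Round 1: (2) [Q :- B, S.]; (3) [D :- G.]; (4) [K :- H, M.]; (8) [U :- F, G.]; (9) [C :- A, R.]. New: Q, D, K, U, C.
Round 2: (1) [V :- D.]; (6) [T :- U, L.]. New: V, T.
Round 3: (5) [N :- T, C, Q.]. New: N.
Closure: {A, B, C, D, E, F, G, H, J, K, L, M, N, Q, R, S, T, U, V} — 19 facts.

19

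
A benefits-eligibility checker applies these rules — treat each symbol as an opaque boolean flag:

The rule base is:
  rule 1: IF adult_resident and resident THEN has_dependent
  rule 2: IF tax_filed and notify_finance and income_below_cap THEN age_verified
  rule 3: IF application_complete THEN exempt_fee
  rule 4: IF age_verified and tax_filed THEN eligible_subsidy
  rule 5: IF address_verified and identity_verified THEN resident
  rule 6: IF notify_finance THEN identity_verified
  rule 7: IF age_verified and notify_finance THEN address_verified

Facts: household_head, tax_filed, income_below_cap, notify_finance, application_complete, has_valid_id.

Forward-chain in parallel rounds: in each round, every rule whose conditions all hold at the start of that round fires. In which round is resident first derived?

[1] rule 2 [IF tax_filed and notify_finance and income_below_cap THEN age_verified]; rule 3 [IF application_complete THEN exempt_fee]; rule 6 [IF notify_finance THEN identity_verified]. ⇒ new: age_verified, exempt_fee, identity_verified.
[2] rule 4 [IF age_verified and tax_filed THEN eligible_subsidy]; rule 7 [IF age_verified and notify_finance THEN address_verified]. ⇒ new: eligible_subsidy, address_verified.
[3] rule 5 [IF address_verified and identity_verified THEN resident]. ⇒ new: resident.
resident first appears in round 3.

3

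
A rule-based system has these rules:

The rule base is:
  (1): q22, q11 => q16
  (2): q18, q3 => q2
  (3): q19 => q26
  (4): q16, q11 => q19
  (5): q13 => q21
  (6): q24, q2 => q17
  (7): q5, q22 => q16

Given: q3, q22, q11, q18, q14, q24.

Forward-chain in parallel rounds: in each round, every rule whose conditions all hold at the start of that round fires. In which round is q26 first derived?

3

Round 1: (1) [q22, q11 => q16]; (2) [q18, q3 => q2]. Adds q16, q2.
Round 2: (4) [q16, q11 => q19]; (6) [q24, q2 => q17]. Adds q19, q17.
Round 3: (3) [q19 => q26]. Adds q26.
q26 first appears in round 3.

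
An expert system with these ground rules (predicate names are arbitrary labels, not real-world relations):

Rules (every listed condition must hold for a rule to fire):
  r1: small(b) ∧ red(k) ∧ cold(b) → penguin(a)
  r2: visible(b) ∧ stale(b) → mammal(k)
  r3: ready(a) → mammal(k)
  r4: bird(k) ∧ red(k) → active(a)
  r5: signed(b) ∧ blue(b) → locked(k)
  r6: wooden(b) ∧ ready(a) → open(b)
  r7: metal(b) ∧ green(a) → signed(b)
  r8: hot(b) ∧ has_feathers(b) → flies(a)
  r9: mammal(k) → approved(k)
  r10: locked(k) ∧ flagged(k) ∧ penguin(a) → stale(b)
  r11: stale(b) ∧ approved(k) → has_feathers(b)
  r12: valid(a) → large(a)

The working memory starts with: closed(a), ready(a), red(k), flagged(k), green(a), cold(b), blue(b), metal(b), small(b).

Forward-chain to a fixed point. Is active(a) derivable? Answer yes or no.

no

Round 1 fires r1, r3, r7, giving penguin(a), mammal(k), signed(b).
Round 2 fires r5, r9, giving locked(k), approved(k).
Round 3 fires r10, giving stale(b).
Round 4 fires r11, giving has_feathers(b).
Fixed point reached. active(a) is concluded only by r4; r4 needs bird(k) (never derived).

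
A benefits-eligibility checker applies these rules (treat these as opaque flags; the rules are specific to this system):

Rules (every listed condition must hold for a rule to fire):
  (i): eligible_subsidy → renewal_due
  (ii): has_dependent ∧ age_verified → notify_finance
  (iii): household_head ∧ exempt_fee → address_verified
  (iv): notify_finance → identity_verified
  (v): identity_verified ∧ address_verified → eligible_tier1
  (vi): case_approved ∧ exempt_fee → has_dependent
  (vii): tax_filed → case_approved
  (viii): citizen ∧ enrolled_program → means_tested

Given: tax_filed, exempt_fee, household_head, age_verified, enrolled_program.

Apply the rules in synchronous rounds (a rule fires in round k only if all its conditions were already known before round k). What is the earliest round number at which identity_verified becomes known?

Round 1: (iii) [household_head ∧ exempt_fee → address_verified]; (vii) [tax_filed → case_approved]. Adds address_verified, case_approved.
Round 2: (vi) [case_approved ∧ exempt_fee → has_dependent]. Adds has_dependent.
Round 3: (ii) [has_dependent ∧ age_verified → notify_finance]. Adds notify_finance.
Round 4: (iv) [notify_finance → identity_verified]. Adds identity_verified.
identity_verified first appears in round 4.

4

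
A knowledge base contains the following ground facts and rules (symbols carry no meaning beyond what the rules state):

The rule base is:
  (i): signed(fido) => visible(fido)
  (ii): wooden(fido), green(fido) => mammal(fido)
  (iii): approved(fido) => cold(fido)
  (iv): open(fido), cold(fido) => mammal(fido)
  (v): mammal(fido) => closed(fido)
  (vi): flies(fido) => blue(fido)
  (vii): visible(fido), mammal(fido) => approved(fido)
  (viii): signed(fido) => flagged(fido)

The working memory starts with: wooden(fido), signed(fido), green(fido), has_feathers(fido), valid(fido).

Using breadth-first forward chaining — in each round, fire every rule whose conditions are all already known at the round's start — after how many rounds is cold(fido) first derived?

3

Round 1: (i) [signed(fido) => visible(fido)]; (ii) [wooden(fido), green(fido) => mammal(fido)]; (viii) [signed(fido) => flagged(fido)]. Adds visible(fido), mammal(fido), flagged(fido).
Round 2: (v) [mammal(fido) => closed(fido)]; (vii) [visible(fido), mammal(fido) => approved(fido)]. Adds closed(fido), approved(fido).
Round 3: (iii) [approved(fido) => cold(fido)]. Adds cold(fido).
cold(fido) first appears in round 3.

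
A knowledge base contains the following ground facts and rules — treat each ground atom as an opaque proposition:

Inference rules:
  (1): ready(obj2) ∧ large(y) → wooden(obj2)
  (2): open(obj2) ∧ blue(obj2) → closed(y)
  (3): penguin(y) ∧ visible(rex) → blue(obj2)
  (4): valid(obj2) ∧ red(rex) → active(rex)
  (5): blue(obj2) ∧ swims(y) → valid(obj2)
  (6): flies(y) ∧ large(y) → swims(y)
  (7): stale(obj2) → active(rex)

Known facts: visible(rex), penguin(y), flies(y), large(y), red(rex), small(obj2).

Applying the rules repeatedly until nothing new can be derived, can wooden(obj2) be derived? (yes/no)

[1] (3) [penguin(y) ∧ visible(rex) → blue(obj2)]; (6) [flies(y) ∧ large(y) → swims(y)]. ⇒ new: blue(obj2), swims(y).
[2] (5) [blue(obj2) ∧ swims(y) → valid(obj2)]. ⇒ new: valid(obj2).
[3] (4) [valid(obj2) ∧ red(rex) → active(rex)]. ⇒ new: active(rex).
Fixed point reached. wooden(obj2) is concluded only by (1); (1) needs ready(obj2) (never derived).

no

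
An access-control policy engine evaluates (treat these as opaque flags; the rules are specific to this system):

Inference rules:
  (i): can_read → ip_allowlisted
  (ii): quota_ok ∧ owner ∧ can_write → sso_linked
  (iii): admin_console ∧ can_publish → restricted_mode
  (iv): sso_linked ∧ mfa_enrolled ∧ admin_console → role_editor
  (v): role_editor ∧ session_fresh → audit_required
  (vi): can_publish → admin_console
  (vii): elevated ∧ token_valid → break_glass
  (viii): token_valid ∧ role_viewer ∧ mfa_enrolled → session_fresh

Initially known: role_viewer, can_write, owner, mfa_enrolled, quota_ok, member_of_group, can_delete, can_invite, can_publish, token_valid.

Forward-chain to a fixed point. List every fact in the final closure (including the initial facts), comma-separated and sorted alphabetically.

Round 1 fires (ii), (vi), (viii), giving sso_linked, admin_console, session_fresh.
Round 2 fires (iii), (iv), giving restricted_mode, role_editor.
Round 3 fires (v), giving audit_required.

admin_console, audit_required, can_delete, can_invite, can_publish, can_write, member_of_group, mfa_enrolled, owner, quota_ok, restricted_mode, role_editor, role_viewer, session_fresh, sso_linked, token_valid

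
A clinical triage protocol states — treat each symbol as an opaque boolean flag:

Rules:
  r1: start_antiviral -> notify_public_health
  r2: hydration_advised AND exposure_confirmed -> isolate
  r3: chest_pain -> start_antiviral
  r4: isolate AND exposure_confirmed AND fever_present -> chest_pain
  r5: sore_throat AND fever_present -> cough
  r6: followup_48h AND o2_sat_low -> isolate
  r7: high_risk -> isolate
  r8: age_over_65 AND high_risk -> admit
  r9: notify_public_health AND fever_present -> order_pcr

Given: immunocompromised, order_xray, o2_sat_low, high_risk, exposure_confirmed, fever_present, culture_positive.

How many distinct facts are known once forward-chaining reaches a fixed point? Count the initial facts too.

Round 1 — r7, derive isolate.
Round 2 — r4, derive chest_pain.
Round 3 — r3, derive start_antiviral.
Round 4 — r1, derive notify_public_health.
Round 5 — r9, derive order_pcr.
Closure: {chest_pain, culture_positive, exposure_confirmed, fever_present, high_risk, immunocompromised, isolate, notify_public_health, o2_sat_low, order_pcr, order_xray, start_antiviral} — 12 facts.

12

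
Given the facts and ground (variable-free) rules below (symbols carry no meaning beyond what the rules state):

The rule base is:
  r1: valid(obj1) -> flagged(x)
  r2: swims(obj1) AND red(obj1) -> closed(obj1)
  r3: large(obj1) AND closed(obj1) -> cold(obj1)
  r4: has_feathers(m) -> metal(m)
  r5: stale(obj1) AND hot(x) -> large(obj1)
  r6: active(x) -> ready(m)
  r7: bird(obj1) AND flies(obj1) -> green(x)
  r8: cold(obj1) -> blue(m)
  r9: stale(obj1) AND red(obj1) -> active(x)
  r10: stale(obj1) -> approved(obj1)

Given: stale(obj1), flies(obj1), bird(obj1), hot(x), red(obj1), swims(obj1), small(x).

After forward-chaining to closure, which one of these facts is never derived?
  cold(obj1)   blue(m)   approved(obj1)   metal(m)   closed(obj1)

metal(m)

Round 1 fires r2, r5, r7, r9, r10, giving closed(obj1), large(obj1), green(x), active(x), approved(obj1).
Round 2 fires r3, r6, giving cold(obj1), ready(m).
Round 3 fires r8, giving blue(m).
Derived: cold(obj1) (round 2), blue(m) (round 3), closed(obj1) (round 1), approved(obj1) (round 1). metal(m) never appears in any round.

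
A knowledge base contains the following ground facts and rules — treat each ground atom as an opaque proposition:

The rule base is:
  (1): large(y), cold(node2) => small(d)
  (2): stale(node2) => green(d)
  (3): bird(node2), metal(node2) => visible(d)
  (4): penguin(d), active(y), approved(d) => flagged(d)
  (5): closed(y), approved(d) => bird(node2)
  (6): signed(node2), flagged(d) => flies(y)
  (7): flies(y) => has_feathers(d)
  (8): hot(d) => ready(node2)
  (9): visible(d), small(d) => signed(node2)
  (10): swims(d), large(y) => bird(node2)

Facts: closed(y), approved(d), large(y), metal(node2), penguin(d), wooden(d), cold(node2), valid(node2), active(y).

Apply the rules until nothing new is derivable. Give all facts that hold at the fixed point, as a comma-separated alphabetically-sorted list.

Round 1 fires (1), (4), (5), giving small(d), flagged(d), bird(node2).
Round 2 fires (3), giving visible(d).
Round 3 fires (9), giving signed(node2).
Round 4 fires (6), giving flies(y).
Round 5 fires (7), giving has_feathers(d).

active(y), approved(d), bird(node2), closed(y), cold(node2), flagged(d), flies(y), has_feathers(d), large(y), metal(node2), penguin(d), signed(node2), small(d), valid(node2), visible(d), wooden(d)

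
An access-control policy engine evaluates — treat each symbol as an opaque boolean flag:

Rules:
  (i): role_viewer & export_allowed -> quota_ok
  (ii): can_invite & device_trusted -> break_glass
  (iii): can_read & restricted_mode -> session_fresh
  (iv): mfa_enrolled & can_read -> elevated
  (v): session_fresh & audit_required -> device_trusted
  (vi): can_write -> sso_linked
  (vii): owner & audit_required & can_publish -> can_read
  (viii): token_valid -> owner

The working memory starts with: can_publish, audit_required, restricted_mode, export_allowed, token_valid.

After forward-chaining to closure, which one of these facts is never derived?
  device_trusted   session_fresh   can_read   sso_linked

sso_linked

Round 1 — (viii), derive owner.
Round 2 — (vii), derive can_read.
Round 3 — (iii), derive session_fresh.
Round 4 — (v), derive device_trusted.
Derived: can_read (round 2), device_trusted (round 4), session_fresh (round 3). sso_linked never appears in any round.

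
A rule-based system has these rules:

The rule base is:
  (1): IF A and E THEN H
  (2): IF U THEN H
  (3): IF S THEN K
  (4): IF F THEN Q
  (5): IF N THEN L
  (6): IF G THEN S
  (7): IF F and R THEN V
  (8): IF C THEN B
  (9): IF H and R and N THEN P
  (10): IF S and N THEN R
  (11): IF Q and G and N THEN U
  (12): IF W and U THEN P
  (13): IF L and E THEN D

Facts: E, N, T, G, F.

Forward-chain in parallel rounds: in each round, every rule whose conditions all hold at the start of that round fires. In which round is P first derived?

4

Round 1: (4) [IF F THEN Q]; (5) [IF N THEN L]; (6) [IF G THEN S]. New: Q, L, S.
Round 2: (3) [IF S THEN K]; (10) [IF S and N THEN R]; (11) [IF Q and G and N THEN U]; (13) [IF L and E THEN D]. New: K, R, U, D.
Round 3: (2) [IF U THEN H]; (7) [IF F and R THEN V]. New: H, V.
Round 4: (9) [IF H and R and N THEN P]. New: P.
P first appears in round 4.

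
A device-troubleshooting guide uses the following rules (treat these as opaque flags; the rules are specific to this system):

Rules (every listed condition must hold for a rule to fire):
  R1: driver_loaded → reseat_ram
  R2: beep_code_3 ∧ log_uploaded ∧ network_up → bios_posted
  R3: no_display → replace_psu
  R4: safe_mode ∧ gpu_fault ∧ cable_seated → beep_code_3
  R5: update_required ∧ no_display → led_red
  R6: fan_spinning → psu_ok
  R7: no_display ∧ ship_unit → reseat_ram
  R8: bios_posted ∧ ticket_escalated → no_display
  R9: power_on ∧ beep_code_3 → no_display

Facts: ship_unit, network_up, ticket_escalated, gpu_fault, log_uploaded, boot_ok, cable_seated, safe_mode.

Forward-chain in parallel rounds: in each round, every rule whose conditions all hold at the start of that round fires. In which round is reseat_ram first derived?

Round 1: R4 [safe_mode ∧ gpu_fault ∧ cable_seated → beep_code_3]. Adds beep_code_3.
Round 2: R2 [beep_code_3 ∧ log_uploaded ∧ network_up → bios_posted]. Adds bios_posted.
Round 3: R8 [bios_posted ∧ ticket_escalated → no_display]. Adds no_display.
Round 4: R3 [no_display → replace_psu]; R7 [no_display ∧ ship_unit → reseat_ram]. Adds replace_psu, reseat_ram.
reseat_ram first appears in round 4.

4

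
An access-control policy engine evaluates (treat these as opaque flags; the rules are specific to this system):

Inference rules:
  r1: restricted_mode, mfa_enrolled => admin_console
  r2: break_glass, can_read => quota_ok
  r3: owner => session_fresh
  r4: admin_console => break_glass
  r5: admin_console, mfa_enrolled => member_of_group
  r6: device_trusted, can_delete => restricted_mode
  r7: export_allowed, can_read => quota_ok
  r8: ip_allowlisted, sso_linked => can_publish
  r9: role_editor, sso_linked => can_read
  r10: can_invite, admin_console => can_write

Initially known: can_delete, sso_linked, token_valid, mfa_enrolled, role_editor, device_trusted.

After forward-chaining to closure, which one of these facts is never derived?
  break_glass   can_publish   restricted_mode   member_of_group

can_publish

[1] r6 [device_trusted, can_delete => restricted_mode]; r9 [role_editor, sso_linked => can_read]. ⇒ new: restricted_mode, can_read.
[2] r1 [restricted_mode, mfa_enrolled => admin_console]. ⇒ new: admin_console.
[3] r4 [admin_console => break_glass]; r5 [admin_console, mfa_enrolled => member_of_group]. ⇒ new: break_glass, member_of_group.
[4] r2 [break_glass, can_read => quota_ok]. ⇒ new: quota_ok.
Derived: break_glass (round 3), member_of_group (round 3), restricted_mode (round 1). can_publish never appears in any round.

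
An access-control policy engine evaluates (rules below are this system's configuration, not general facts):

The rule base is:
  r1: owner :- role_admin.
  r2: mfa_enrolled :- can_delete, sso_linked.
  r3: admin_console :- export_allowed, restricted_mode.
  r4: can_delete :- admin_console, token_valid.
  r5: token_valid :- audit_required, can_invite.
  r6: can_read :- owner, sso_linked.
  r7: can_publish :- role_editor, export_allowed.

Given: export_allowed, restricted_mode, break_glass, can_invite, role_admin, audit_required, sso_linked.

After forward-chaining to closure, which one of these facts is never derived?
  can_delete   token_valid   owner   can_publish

Round 1 fires r1, r3, r5, giving owner, admin_console, token_valid.
Round 2 fires r4, r6, giving can_delete, can_read.
Round 3 fires r2, giving mfa_enrolled.
Derived: owner (round 1), can_delete (round 2), token_valid (round 1). can_publish never appears in any round.

can_publish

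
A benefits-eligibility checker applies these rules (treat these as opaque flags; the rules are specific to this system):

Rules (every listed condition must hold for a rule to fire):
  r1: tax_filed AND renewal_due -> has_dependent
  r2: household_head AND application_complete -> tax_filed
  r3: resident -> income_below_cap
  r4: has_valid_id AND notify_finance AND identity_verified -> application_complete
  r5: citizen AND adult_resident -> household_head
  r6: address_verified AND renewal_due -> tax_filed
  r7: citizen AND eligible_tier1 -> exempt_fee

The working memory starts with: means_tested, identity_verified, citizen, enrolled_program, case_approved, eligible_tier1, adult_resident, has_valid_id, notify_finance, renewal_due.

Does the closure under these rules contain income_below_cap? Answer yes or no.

no

[1] r4 [has_valid_id AND notify_finance AND identity_verified -> application_complete]; r5 [citizen AND adult_resident -> household_head]; r7 [citizen AND eligible_tier1 -> exempt_fee]. ⇒ new: application_complete, household_head, exempt_fee.
[2] r2 [household_head AND application_complete -> tax_filed]. ⇒ new: tax_filed.
[3] r1 [tax_filed AND renewal_due -> has_dependent]. ⇒ new: has_dependent.
Fixed point reached. income_below_cap is concluded only by r3; r3 needs resident (never derived).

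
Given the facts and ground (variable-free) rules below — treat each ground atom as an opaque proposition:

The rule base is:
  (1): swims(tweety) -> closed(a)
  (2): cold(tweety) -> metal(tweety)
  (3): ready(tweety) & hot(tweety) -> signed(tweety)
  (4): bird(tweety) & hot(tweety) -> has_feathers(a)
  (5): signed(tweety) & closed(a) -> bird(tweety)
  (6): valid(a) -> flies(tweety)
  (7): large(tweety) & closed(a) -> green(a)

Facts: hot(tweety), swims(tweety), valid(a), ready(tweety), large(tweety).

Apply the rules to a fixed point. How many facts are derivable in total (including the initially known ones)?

11

Round 1: (1) [swims(tweety) -> closed(a)]; (3) [ready(tweety) & hot(tweety) -> signed(tweety)]; (6) [valid(a) -> flies(tweety)]. New: closed(a), signed(tweety), flies(tweety).
Round 2: (5) [signed(tweety) & closed(a) -> bird(tweety)]; (7) [large(tweety) & closed(a) -> green(a)]. New: bird(tweety), green(a).
Round 3: (4) [bird(tweety) & hot(tweety) -> has_feathers(a)]. New: has_feathers(a).
Closure: {bird(tweety), closed(a), flies(tweety), green(a), has_feathers(a), hot(tweety), large(tweety), ready(tweety), signed(tweety), swims(tweety), valid(a)} — 11 facts.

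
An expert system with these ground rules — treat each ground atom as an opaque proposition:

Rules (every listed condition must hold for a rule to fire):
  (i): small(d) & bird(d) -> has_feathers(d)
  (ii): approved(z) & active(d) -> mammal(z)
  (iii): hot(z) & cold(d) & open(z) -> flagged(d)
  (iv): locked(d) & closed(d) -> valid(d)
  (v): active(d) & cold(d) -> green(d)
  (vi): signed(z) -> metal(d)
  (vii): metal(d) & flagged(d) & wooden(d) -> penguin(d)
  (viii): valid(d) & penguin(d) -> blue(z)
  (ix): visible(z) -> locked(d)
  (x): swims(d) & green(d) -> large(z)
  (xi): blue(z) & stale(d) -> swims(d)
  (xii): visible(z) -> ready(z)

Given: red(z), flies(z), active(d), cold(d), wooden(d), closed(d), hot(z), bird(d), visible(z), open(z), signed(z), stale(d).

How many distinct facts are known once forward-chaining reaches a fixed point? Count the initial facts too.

22

Round 1 — (iii), (v), (vi), (ix), (xii), derive flagged(d), green(d), metal(d), locked(d), ready(z).
Round 2 — (iv), (vii), derive valid(d), penguin(d).
Round 3 — (viii), derive blue(z).
Round 4 — (xi), derive swims(d).
Round 5 — (x), derive large(z).
Closure: {active(d), bird(d), blue(z), closed(d), cold(d), flagged(d), flies(z), green(d), hot(z), large(z), locked(d), metal(d), open(z), penguin(d), ready(z), red(z), signed(z), stale(d), swims(d), valid(d), visible(z), wooden(d)} — 22 facts.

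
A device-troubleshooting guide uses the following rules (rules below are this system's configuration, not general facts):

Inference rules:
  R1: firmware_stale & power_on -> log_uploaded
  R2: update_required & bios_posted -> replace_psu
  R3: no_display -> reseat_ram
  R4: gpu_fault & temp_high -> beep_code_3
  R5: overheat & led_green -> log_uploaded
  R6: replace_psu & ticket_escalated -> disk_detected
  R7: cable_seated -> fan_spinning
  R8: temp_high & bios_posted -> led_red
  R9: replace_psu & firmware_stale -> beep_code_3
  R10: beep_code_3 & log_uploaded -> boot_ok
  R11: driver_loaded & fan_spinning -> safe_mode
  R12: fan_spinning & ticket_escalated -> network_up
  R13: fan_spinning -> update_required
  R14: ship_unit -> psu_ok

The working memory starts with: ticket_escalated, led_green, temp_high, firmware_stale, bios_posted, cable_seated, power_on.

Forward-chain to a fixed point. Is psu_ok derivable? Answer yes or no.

Round 1: R1 [firmware_stale & power_on -> log_uploaded]; R7 [cable_seated -> fan_spinning]; R8 [temp_high & bios_posted -> led_red]. Adds log_uploaded, fan_spinning, led_red.
Round 2: R12 [fan_spinning & ticket_escalated -> network_up]; R13 [fan_spinning -> update_required]. Adds network_up, update_required.
Round 3: R2 [update_required & bios_posted -> replace_psu]. Adds replace_psu.
Round 4: R6 [replace_psu & ticket_escalated -> disk_detected]; R9 [replace_psu & firmware_stale -> beep_code_3]. Adds disk_detected, beep_code_3.
Round 5: R10 [beep_code_3 & log_uploaded -> boot_ok]. Adds boot_ok.
Fixed point reached. psu_ok is concluded only by R14; R14 needs ship_unit (never derived).

no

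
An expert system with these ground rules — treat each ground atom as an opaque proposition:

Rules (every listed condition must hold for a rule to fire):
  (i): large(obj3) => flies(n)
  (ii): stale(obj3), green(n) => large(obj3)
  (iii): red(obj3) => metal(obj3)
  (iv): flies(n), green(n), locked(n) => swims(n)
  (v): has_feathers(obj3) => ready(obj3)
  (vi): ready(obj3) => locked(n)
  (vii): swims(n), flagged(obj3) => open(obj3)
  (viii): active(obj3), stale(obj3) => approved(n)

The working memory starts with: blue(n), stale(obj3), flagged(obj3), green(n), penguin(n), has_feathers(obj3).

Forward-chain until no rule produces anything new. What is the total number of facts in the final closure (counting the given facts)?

Round 1: (ii) [stale(obj3), green(n) => large(obj3)]; (v) [has_feathers(obj3) => ready(obj3)]. Adds large(obj3), ready(obj3).
Round 2: (i) [large(obj3) => flies(n)]; (vi) [ready(obj3) => locked(n)]. Adds flies(n), locked(n).
Round 3: (iv) [flies(n), green(n), locked(n) => swims(n)]. Adds swims(n).
Round 4: (vii) [swims(n), flagged(obj3) => open(obj3)]. Adds open(obj3).
Closure: {blue(n), flagged(obj3), flies(n), green(n), has_feathers(obj3), large(obj3), locked(n), open(obj3), penguin(n), ready(obj3), stale(obj3), swims(n)} — 12 facts.

12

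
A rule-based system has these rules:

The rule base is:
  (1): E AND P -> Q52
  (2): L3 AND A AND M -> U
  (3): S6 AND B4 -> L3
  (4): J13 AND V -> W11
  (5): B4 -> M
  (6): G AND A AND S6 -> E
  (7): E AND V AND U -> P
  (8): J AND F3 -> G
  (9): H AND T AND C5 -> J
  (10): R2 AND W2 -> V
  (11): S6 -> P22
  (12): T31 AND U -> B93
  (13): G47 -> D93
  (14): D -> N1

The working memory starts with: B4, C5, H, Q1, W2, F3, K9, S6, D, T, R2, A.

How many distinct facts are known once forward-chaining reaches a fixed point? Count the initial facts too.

23

Round 1: (3) [S6 AND B4 -> L3]; (5) [B4 -> M]; (9) [H AND T AND C5 -> J]; (10) [R2 AND W2 -> V]; (11) [S6 -> P22]; (14) [D -> N1]. Adds L3, M, J, V, P22, N1.
Round 2: (2) [L3 AND A AND M -> U]; (8) [J AND F3 -> G]. Adds U, G.
Round 3: (6) [G AND A AND S6 -> E]. Adds E.
Round 4: (7) [E AND V AND U -> P]. Adds P.
Round 5: (1) [E AND P -> Q52]. Adds Q52.
Closure: {A, B4, C5, D, E, F3, G, H, J, K9, L3, M, N1, P, P22, Q1, Q52, R2, S6, T, U, V, W2} — 23 facts.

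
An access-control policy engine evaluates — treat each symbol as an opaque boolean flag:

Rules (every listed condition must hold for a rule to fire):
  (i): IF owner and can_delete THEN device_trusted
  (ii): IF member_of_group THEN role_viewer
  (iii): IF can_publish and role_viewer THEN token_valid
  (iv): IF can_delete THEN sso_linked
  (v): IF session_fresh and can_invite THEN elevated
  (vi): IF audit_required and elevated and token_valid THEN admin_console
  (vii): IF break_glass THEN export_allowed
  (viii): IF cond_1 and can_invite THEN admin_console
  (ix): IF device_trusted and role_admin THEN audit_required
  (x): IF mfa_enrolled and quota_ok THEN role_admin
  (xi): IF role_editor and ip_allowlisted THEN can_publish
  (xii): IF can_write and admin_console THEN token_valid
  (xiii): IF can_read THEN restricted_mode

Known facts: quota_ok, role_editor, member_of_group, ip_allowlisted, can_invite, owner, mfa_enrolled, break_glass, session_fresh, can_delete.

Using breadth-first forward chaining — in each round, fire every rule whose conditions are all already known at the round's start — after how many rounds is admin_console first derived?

Round 1: (i) [IF owner and can_delete THEN device_trusted]; (ii) [IF member_of_group THEN role_viewer]; (iv) [IF can_delete THEN sso_linked]; (v) [IF session_fresh and can_invite THEN elevated]; (vii) [IF break_glass THEN export_allowed]; (x) [IF mfa_enrolled and quota_ok THEN role_admin]; (xi) [IF role_editor and ip_allowlisted THEN can_publish]. Adds device_trusted, role_viewer, sso_linked, elevated, export_allowed, role_admin, can_publish.
Round 2: (iii) [IF can_publish and role_viewer THEN token_valid]; (ix) [IF device_trusted and role_admin THEN audit_required]. Adds token_valid, audit_required.
Round 3: (vi) [IF audit_required and elevated and token_valid THEN admin_console]. Adds admin_console.
admin_console first appears in round 3.

3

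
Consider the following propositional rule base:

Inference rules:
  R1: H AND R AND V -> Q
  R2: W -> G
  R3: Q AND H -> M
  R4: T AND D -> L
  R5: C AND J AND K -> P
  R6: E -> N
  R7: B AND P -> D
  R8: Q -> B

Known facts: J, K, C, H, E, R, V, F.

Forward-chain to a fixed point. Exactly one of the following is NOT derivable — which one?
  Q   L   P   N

[1] R1 [H AND R AND V -> Q]; R5 [C AND J AND K -> P]; R6 [E -> N]. ⇒ new: Q, P, N.
[2] R3 [Q AND H -> M]; R8 [Q -> B]. ⇒ new: M, B.
[3] R7 [B AND P -> D]. ⇒ new: D.
Derived: N (round 1), Q (round 1), P (round 1). L never appears in any round.

L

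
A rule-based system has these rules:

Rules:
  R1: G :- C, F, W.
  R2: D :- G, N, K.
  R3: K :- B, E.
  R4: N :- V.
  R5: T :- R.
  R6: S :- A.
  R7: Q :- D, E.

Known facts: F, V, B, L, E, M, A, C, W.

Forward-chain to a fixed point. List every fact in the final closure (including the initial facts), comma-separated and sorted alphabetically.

Round 1 — R1, R3, R4, R6, derive G, K, N, S.
Round 2 — R2, derive D.
Round 3 — R7, derive Q.

A, B, C, D, E, F, G, K, L, M, N, Q, S, V, W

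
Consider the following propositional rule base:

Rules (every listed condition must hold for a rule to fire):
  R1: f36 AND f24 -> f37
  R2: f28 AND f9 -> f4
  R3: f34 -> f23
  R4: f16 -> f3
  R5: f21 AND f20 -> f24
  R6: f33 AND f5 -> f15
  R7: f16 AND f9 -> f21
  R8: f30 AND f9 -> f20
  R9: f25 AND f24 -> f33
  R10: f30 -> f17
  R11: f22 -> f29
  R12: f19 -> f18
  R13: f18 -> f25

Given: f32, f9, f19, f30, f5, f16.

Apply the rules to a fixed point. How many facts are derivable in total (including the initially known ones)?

Round 1: R4 [f16 -> f3]; R7 [f16 AND f9 -> f21]; R8 [f30 AND f9 -> f20]; R10 [f30 -> f17]; R12 [f19 -> f18]. New: f3, f21, f20, f17, f18.
Round 2: R5 [f21 AND f20 -> f24]; R13 [f18 -> f25]. New: f24, f25.
Round 3: R9 [f25 AND f24 -> f33]. New: f33.
Round 4: R6 [f33 AND f5 -> f15]. New: f15.
Closure: {f15, f16, f17, f18, f19, f20, f21, f24, f25, f3, f30, f32, f33, f5, f9} — 15 facts.

15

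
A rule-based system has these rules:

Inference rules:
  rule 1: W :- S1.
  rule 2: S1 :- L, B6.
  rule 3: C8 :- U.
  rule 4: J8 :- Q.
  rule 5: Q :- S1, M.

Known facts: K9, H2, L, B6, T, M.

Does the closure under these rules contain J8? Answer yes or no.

Round 1 fires rule 2, giving S1.
Round 2 fires rule 1, rule 5, giving W, Q.
Round 3 fires rule 4, giving J8.
J8 appears in round 3, so it is derivable.

yes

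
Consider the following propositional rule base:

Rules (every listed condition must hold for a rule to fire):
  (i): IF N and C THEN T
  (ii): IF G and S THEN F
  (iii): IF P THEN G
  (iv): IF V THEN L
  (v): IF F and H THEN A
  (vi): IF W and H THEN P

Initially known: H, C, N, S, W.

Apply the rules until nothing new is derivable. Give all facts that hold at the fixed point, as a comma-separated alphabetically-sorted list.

[1] (i) [IF N and C THEN T]; (vi) [IF W and H THEN P]. ⇒ new: T, P.
[2] (iii) [IF P THEN G]. ⇒ new: G.
[3] (ii) [IF G and S THEN F]. ⇒ new: F.
[4] (v) [IF F and H THEN A]. ⇒ new: A.

A, C, F, G, H, N, P, S, T, W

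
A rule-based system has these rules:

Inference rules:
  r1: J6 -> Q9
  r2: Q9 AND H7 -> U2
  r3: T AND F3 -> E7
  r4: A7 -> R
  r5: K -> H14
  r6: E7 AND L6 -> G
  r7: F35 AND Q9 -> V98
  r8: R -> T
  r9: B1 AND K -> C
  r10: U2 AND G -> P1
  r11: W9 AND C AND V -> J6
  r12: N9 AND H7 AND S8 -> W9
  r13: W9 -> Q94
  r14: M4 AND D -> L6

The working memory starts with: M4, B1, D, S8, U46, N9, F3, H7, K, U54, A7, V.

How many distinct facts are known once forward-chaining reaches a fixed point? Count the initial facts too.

Round 1 — r4, r5, r9, r12, r14, derive R, H14, C, W9, L6.
Round 2 — r8, r11, r13, derive T, J6, Q94.
Round 3 — r1, r3, derive Q9, E7.
Round 4 — r2, r6, derive U2, G.
Round 5 — r10, derive P1.
Closure: {A7, B1, C, D, E7, F3, G, H14, H7, J6, K, L6, M4, N9, P1, Q9, Q94, R, S8, T, U2, U46, U54, V, W9} — 25 facts.

25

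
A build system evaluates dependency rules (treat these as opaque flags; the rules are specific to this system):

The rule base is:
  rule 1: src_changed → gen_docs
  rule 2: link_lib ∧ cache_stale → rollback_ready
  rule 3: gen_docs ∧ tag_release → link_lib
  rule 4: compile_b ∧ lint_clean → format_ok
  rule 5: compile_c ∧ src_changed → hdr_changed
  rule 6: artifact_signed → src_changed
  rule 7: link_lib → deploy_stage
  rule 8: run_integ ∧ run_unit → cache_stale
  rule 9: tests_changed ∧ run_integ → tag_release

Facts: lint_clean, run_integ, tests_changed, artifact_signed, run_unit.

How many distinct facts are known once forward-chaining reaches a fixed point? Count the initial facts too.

Round 1 — rule 6, rule 8, rule 9, derive src_changed, cache_stale, tag_release.
Round 2 — rule 1, derive gen_docs.
Round 3 — rule 3, derive link_lib.
Round 4 — rule 2, rule 7, derive rollback_ready, deploy_stage.
Closure: {artifact_signed, cache_stale, deploy_stage, gen_docs, link_lib, lint_clean, rollback_ready, run_integ, run_unit, src_changed, tag_release, tests_changed} — 12 facts.

12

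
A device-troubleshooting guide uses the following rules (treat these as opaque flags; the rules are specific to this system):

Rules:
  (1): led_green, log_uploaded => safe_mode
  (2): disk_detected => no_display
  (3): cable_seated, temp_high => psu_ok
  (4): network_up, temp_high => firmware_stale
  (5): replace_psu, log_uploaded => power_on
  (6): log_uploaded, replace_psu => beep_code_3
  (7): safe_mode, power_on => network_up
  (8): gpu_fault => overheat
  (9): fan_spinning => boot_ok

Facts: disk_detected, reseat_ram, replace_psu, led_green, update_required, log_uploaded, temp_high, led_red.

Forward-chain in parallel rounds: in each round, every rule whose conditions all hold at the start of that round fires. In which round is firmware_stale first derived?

Round 1: (1) [led_green, log_uploaded => safe_mode]; (2) [disk_detected => no_display]; (5) [replace_psu, log_uploaded => power_on]; (6) [log_uploaded, replace_psu => beep_code_3]. Adds safe_mode, no_display, power_on, beep_code_3.
Round 2: (7) [safe_mode, power_on => network_up]. Adds network_up.
Round 3: (4) [network_up, temp_high => firmware_stale]. Adds firmware_stale.
firmware_stale first appears in round 3.

3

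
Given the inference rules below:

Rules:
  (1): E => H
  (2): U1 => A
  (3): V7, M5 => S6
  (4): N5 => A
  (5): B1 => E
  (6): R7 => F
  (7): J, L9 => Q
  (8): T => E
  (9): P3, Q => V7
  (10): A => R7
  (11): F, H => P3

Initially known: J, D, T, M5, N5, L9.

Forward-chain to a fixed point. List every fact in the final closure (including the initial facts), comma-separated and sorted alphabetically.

Round 1 — (4), (7), (8), derive A, Q, E.
Round 2 — (1), (10), derive H, R7.
Round 3 — (6), derive F.
Round 4 — (11), derive P3.
Round 5 — (9), derive V7.
Round 6 — (3), derive S6.

A, D, E, F, H, J, L9, M5, N5, P3, Q, R7, S6, T, V7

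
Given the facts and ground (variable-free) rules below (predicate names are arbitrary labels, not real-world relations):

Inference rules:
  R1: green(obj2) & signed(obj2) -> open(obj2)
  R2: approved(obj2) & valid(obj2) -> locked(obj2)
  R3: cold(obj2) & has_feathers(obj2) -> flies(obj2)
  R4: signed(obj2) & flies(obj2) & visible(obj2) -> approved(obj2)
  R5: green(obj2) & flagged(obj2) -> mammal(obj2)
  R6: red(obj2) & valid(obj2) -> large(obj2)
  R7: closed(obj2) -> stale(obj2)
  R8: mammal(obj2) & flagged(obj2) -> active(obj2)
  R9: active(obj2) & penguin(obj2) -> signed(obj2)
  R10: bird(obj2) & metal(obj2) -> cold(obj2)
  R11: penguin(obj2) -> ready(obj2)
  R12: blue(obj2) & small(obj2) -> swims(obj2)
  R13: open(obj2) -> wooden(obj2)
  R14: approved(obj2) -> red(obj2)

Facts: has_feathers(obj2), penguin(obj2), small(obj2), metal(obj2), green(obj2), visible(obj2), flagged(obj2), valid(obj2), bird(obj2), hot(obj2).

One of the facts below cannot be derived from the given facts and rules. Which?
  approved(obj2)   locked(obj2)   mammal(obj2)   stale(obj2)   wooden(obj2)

stale(obj2)

Round 1 fires R5, R10, R11, giving mammal(obj2), cold(obj2), ready(obj2).
Round 2 fires R3, R8, giving flies(obj2), active(obj2).
Round 3 fires R9, giving signed(obj2).
Round 4 fires R1, R4, giving open(obj2), approved(obj2).
Round 5 fires R2, R13, R14, giving locked(obj2), wooden(obj2), red(obj2).
Round 6 fires R6, giving large(obj2).
Derived: wooden(obj2) (round 5), locked(obj2) (round 5), mammal(obj2) (round 1), approved(obj2) (round 4). stale(obj2) never appears in any round.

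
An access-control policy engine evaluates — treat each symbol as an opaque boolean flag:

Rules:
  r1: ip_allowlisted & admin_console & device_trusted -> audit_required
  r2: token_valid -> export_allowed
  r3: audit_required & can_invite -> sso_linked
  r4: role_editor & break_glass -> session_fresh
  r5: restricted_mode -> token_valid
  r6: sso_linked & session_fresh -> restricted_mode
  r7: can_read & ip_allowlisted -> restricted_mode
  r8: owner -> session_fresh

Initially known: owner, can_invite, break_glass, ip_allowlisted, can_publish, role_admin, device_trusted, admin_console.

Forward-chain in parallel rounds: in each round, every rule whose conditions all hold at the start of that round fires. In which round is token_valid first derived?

Round 1 fires r1, r8, giving audit_required, session_fresh.
Round 2 fires r3, giving sso_linked.
Round 3 fires r6, giving restricted_mode.
Round 4 fires r5, giving token_valid.
token_valid first appears in round 4.

4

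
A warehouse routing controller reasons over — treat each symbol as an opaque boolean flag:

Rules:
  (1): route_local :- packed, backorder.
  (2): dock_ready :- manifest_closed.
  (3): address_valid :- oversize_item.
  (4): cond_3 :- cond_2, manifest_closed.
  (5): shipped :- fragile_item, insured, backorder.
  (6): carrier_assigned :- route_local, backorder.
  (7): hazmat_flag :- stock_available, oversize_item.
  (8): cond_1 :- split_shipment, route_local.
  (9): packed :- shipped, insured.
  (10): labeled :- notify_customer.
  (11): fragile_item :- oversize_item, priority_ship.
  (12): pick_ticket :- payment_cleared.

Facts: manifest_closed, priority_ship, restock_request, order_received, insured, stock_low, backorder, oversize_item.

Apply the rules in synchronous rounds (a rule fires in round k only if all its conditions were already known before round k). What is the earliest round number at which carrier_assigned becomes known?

5

Round 1 — (2), (3), (11), derive dock_ready, address_valid, fragile_item.
Round 2 — (5), derive shipped.
Round 3 — (9), derive packed.
Round 4 — (1), derive route_local.
Round 5 — (6), derive carrier_assigned.
carrier_assigned first appears in round 5.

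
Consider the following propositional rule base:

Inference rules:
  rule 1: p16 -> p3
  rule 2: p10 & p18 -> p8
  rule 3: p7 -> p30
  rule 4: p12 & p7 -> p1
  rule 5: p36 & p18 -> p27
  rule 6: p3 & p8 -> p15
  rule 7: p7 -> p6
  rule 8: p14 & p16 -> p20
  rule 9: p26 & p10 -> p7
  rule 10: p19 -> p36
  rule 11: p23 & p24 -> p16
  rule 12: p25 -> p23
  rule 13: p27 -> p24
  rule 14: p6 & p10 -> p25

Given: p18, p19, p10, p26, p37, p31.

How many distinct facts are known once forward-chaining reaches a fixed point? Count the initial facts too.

Round 1: rule 2 [p10 & p18 -> p8]; rule 9 [p26 & p10 -> p7]; rule 10 [p19 -> p36]. Adds p8, p7, p36.
Round 2: rule 3 [p7 -> p30]; rule 5 [p36 & p18 -> p27]; rule 7 [p7 -> p6]. Adds p30, p27, p6.
Round 3: rule 13 [p27 -> p24]; rule 14 [p6 & p10 -> p25]. Adds p24, p25.
Round 4: rule 12 [p25 -> p23]. Adds p23.
Round 5: rule 11 [p23 & p24 -> p16]. Adds p16.
Round 6: rule 1 [p16 -> p3]. Adds p3.
Round 7: rule 6 [p3 & p8 -> p15]. Adds p15.
Closure: {p10, p15, p16, p18, p19, p23, p24, p25, p26, p27, p3, p30, p31, p36, p37, p6, p7, p8} — 18 facts.

18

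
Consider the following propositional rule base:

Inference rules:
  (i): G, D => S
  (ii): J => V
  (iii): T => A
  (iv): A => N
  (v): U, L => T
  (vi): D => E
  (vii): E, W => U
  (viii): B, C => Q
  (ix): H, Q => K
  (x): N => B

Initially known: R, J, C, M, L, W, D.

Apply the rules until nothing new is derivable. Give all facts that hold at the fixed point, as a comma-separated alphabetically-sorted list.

[1] (ii) [J => V]; (vi) [D => E]. ⇒ new: V, E.
[2] (vii) [E, W => U]. ⇒ new: U.
[3] (v) [U, L => T]. ⇒ new: T.
[4] (iii) [T => A]. ⇒ new: A.
[5] (iv) [A => N]. ⇒ new: N.
[6] (x) [N => B]. ⇒ new: B.
[7] (viii) [B, C => Q]. ⇒ new: Q.

A, B, C, D, E, J, L, M, N, Q, R, T, U, V, W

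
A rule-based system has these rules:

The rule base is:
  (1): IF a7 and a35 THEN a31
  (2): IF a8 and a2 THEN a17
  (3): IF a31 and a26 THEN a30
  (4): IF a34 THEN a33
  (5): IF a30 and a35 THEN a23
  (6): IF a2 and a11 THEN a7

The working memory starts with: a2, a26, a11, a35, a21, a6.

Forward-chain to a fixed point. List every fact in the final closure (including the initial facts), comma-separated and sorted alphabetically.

Round 1: (6) [IF a2 and a11 THEN a7]. Adds a7.
Round 2: (1) [IF a7 and a35 THEN a31]. Adds a31.
Round 3: (3) [IF a31 and a26 THEN a30]. Adds a30.
Round 4: (5) [IF a30 and a35 THEN a23]. Adds a23.

a11, a2, a21, a23, a26, a30, a31, a35, a6, a7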